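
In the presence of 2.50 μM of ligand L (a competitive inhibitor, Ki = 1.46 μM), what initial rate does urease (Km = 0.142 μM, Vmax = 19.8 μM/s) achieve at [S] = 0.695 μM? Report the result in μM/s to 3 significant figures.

α = 1 + [I]/Ki = 1 + 2.50/1.46 = 2.712.
For a competitive inhibitor, Vmax is unchanged and the apparent Km becomes α·Km: Km,app = 0.385 μM, Vmax,app = 19.8 μM/s.
v = Vmax,app·[S]/(Km,app + [S]) = 19.8 × 0.695/(0.385 + 0.695) = 12.7 μM/s.

12.7 μM/s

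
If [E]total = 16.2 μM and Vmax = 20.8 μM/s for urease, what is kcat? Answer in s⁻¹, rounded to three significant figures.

kcat = Vmax/[E]total = 20.8 μM/s / 16.2 μM = 1.28 s⁻¹.

1.28 s⁻¹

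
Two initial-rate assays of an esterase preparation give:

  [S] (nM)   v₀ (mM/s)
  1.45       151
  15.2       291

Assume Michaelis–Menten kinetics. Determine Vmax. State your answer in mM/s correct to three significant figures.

In reciprocal form, 1/v = (Km/Vmax)·(1/[S]) + 1/Vmax. The two points give (1/[S], 1/v) = (0.6897, 0.006623) and (0.06579, 0.003436).
Slope = (0.006623 − 0.003436)/(0.6897 − 0.06579) = 0.005107; intercept = 0.006623 − 0.005107×0.6897 = 0.003100.
Vmax = 1/intercept = 323 mM/s; Km = slope × Vmax = 0.005107 × 323 = 1.65 nM.

323 mM/s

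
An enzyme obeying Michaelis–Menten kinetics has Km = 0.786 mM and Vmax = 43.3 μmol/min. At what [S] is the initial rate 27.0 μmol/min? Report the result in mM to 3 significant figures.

Rearranging v = Vmax[S]/(Km+[S]) gives [S] = Km·v/(Vmax − v).
[S] = 0.786 × 27.0 / (43.3 − 27.0) = 21.22/16.30 = 1.30 mM.

1.30 mM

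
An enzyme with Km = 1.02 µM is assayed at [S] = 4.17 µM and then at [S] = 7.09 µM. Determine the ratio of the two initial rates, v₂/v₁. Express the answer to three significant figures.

Since Vmax cancels, v₂/v₁ = [S]₂(Km+[S]₁) / [S]₁(Km+[S]₂).
= 7.09×(1.02+4.17) / (4.17×(1.02+7.09)) = 36.80/33.82 = 1.09.

1.09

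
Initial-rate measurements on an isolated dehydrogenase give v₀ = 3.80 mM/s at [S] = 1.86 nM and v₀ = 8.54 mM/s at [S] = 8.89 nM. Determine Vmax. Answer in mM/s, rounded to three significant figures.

12.7 mM/s

In reciprocal form, 1/v = (Km/Vmax)·(1/[S]) + 1/Vmax. The two points give (1/[S], 1/v) = (0.5376, 0.2632) and (0.1125, 0.1171).
Slope = (0.2632 − 0.1171)/(0.5376 − 0.1125) = 0.3436; intercept = 0.2632 − 0.3436×0.5376 = 0.07845.
Vmax = 1/intercept = 12.7 mM/s; Km = slope × Vmax = 0.3436 × 12.7 = 4.38 nM.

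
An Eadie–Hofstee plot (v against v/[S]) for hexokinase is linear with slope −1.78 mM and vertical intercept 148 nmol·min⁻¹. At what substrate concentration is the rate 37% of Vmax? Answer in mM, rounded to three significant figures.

The Eadie–Hofstee slope gives Km = 1.78 mM (slope = −Km).
v/Vmax = [S]/(Km+[S]) = 0.37 ⇒ [S] = Km·0.37/(1−0.37) = 1.78 × 0.5873 = 1.05 mM.

1.05 mM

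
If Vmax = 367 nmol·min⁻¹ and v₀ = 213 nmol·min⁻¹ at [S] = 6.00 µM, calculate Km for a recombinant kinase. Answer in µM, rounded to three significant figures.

v/Vmax = 213/367 = 0.5804 = [S]/(Km+[S]).
So Km + [S] = [S]/0.5804 = 10.34 µM, giving Km = 10.34 − 6.00 = 4.34 µM.

4.34 µM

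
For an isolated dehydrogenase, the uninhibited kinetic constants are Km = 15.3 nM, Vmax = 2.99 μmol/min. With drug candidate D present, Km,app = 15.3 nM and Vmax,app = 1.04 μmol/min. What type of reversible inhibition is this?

Vmax decreases (2.99 → 1.04 μmol/min) while Km is unchanged — pure noncompetitive inhibition.

noncompetitive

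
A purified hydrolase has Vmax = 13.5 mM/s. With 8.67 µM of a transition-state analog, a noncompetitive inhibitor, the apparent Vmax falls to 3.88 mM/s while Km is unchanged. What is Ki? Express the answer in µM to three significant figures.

3.50 µM

Noncompetitive: Vmax,app = Vmax/α with α = 1 + [I]/Ki.
α = Vmax/Vmax,app = 13.5/3.88 = 3.479.
Ki = [I]/(α − 1) = 8.67/2.479 = 3.50 µM.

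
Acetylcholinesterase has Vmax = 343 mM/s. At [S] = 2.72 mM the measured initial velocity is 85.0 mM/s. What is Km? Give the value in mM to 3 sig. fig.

8.26 mM

From v = Vmax[S]/(Km+[S]), Km = [S](Vmax − v)/v.
Km = 2.72 × (343 − 85.0) / 85.0 = 701.8/85.0 = 8.26 mM.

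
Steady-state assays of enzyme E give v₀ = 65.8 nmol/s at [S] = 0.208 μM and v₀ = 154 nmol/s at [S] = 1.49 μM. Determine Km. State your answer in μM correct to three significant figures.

0.414 μM

In reciprocal form, 1/v = (Km/Vmax)·(1/[S]) + 1/Vmax. The two points give (1/[S], 1/v) = (4.808, 0.01520) and (0.6711, 0.006494).
Slope = (0.01520 − 0.006494)/(4.808 − 0.6711) = 0.002104; intercept = 0.01520 − 0.002104×4.808 = 0.005081.
Vmax = 1/intercept = 197 nmol/s; Km = slope × Vmax = 0.002104 × 197 = 0.414 μM.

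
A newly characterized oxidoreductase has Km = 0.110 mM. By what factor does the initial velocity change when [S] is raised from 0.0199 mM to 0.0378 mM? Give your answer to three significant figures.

1.67

The fractional saturations are [S]/(Km+[S]) = 0.0199/0.1299 = 0.1532 and 0.0378/0.1478 = 0.2558.
v₂/v₁ is just their ratio: 0.2558/0.1532 = 1.67.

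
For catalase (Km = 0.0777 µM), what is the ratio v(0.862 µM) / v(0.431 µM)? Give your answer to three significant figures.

1.08

Since Vmax cancels, v₂/v₁ = [S]₂(Km+[S]₁) / [S]₁(Km+[S]₂).
= 0.862×(0.0777+0.431) / (0.431×(0.0777+0.862)) = 0.4385/0.4050 = 1.08.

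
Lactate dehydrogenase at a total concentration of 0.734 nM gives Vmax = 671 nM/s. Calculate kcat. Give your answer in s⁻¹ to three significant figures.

kcat = Vmax/[E]total = 671 nM/s / 0.734 nM = 914 s⁻¹.

914 s⁻¹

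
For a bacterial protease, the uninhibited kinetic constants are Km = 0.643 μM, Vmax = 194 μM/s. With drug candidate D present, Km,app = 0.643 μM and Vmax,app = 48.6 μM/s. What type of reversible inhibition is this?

Vmax decreases (194 → 48.6 μM/s) while Km is unchanged — pure noncompetitive inhibition.

noncompetitive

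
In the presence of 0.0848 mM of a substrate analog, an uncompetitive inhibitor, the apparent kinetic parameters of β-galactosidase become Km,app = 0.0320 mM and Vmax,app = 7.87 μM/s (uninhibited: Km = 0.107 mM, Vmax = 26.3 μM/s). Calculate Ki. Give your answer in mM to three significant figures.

0.0362 mM

Uncompetitive: Vmax,app = Vmax/α (and Km,app = Km/α) with α = 1 + [I]/Ki.
α = Vmax/Vmax,app = 26.3/7.87 = 3.342.
Since α = 1 + [I]/Ki, [I]/Ki = 3.342 − 1 = 2.342 and Ki = 0.0848/2.342 = 0.0362 mM.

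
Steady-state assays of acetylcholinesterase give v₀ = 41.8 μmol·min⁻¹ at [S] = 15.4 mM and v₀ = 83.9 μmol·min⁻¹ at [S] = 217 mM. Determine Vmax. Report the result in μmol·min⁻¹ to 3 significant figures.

90.9 μmol·min⁻¹

From v = Vmax[S]/(Km+[S]), each point gives Vmax = v(Km+[S])/[S].
Equating: 41.8(Km+15.4)/15.4 = 83.9(Km+217)/217.
2.714·Km + 41.8 = 0.3866·Km + 83.9, so (2.714 − 0.3866)·Km = 83.9 − 41.8.
Km = 42.10/2.328 = 18.1 mM; then Vmax = 41.8(18.1+15.4)/15.4 = 90.9 μmol·min⁻¹.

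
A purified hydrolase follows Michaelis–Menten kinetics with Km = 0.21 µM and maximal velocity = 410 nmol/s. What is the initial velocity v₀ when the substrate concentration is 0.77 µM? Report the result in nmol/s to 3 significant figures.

[S]/(Km+[S]) = 0.77/0.9800 = 0.7857, the fractional saturation.
v = 0.7857 × Vmax = 0.7857 × 410 = 322 nmol/s.

322 nmol/s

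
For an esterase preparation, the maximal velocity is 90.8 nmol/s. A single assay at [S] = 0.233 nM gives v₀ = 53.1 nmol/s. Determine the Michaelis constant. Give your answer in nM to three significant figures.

0.165 nM

From v = Vmax[S]/(Km+[S]), Km = [S](Vmax − v)/v.
Km = 0.233 × (90.8 − 53.1) / 53.1 = 8.784/53.1 = 0.165 nM.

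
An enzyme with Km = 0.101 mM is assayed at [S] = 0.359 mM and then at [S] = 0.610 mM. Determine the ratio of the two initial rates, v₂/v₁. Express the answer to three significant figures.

The fractional saturations are [S]/(Km+[S]) = 0.359/0.4600 = 0.7804 and 0.610/0.7110 = 0.8579.
v₂/v₁ is just their ratio: 0.8579/0.7804 = 1.10.

1.10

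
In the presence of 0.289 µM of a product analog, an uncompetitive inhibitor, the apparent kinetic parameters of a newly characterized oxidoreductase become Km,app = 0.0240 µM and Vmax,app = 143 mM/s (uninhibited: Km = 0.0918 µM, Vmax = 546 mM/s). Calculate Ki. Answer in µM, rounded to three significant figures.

0.103 µM

Uncompetitive: Vmax,app = Vmax/α (and Km,app = Km/α) with α = 1 + [I]/Ki.
α = Vmax/Vmax,app = 546/143 = 3.818.
Since α = 1 + [I]/Ki, [I]/Ki = 3.818 − 1 = 2.818 and Ki = 0.289/2.818 = 0.103 µM.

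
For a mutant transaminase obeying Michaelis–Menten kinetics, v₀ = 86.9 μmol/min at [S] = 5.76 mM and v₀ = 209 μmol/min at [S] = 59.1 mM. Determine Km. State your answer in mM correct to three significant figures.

10.6 mM

In reciprocal form, 1/v = (Km/Vmax)·(1/[S]) + 1/Vmax. The two points give (1/[S], 1/v) = (0.1736, 0.01151) and (0.01692, 0.004785).
Slope = (0.01151 − 0.004785)/(0.1736 − 0.01692) = 0.04290; intercept = 0.01151 − 0.04290×0.1736 = 0.004059.
Vmax = 1/intercept = 246 μmol/min; Km = slope × Vmax = 0.04290 × 246 = 10.6 mM.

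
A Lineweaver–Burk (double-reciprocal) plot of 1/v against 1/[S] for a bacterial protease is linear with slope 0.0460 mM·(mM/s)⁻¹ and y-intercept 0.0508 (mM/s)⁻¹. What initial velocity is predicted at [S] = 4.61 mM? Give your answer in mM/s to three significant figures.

16.5 mM/s

The y-intercept is 1/Vmax, so Vmax = 1/0.0508 = 19.7 mM/s.
The slope is Km/Vmax, so Km = 0.0460 × 19.7 = 0.906 mM.
Then v = 19.7 × 4.61/(0.906 + 4.61) = 16.5 mM/s.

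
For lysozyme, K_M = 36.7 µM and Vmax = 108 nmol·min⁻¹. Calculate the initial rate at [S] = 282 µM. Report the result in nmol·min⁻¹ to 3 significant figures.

[S]/(Km+[S]) = 282/318.7 = 0.8848, the fractional saturation.
v = 0.8848 × Vmax = 0.8848 × 108 = 95.6 nmol·min⁻¹.

95.6 nmol·min⁻¹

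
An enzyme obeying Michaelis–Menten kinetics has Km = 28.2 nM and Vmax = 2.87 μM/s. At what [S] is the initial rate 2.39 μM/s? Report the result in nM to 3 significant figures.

The required fractional saturation is v/Vmax = 2.39/2.87 = 0.8328.
Then [S]/(Km+[S]) = 0.8328 ⇒ [S] = 28.2 × 0.8328/(1 − 0.8328) = 140 nM.

140 nM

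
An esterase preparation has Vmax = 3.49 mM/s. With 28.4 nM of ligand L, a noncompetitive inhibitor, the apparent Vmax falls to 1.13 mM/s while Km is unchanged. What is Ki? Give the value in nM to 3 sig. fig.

Noncompetitive: Vmax,app = Vmax/α with α = 1 + [I]/Ki.
α = Vmax/Vmax,app = 3.49/1.13 = 3.088.
Ki = [I]/(α − 1) = 28.4/2.088 = 13.6 nM.

13.6 nM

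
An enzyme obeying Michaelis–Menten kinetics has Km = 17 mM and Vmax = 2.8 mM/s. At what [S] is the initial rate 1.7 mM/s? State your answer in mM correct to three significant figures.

The required fractional saturation is v/Vmax = 1.7/2.8 = 0.6071.
Then [S]/(Km+[S]) = 0.6071 ⇒ [S] = 17 × 0.6071/(1 − 0.6071) = 26.3 mM.

26.3 mM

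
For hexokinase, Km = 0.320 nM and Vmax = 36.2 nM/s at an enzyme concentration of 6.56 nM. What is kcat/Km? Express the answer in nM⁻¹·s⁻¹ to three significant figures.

kcat = Vmax/[E]total = 36.2/6.56 = 5.52 s⁻¹.
kcat/Km = 5.52/0.320 = 17.2 nM⁻¹·s⁻¹.

17.2 nM⁻¹·s⁻¹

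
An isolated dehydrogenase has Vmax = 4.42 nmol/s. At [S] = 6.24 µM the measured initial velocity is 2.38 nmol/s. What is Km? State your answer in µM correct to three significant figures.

v/Vmax = 2.38/4.42 = 0.5385 = [S]/(Km+[S]).
So Km + [S] = [S]/0.5385 = 11.59 µM, giving Km = 11.59 − 6.24 = 5.35 µM.

5.35 µM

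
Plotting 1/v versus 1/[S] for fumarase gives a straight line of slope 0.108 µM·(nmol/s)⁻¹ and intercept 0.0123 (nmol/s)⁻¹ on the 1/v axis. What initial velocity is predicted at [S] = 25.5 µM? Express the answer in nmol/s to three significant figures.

60.5 nmol/s

The y-intercept is 1/Vmax, so Vmax = 1/0.0123 = 81.3 nmol/s.
The slope is Km/Vmax, so Km = 0.108 × 81.3 = 8.78 µM.
Then v = 81.3 × 25.5/(8.78 + 25.5) = 60.5 nmol/s.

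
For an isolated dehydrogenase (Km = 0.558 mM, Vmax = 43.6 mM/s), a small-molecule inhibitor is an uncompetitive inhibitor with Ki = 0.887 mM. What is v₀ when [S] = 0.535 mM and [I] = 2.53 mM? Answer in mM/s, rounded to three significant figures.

α = 1 + [I]/Ki = 1 + 2.53/0.887 = 3.852.
For an uncompetitive inhibitor, both parameters are divided by α, giving Vmax/α and Km/α: Km,app = 0.145 mM, Vmax,app = 11.3 mM/s.
v = Vmax,app·[S]/(Km,app + [S]) = 11.3 × 0.535/(0.145 + 0.535) = 8.91 mM/s.

8.91 mM/s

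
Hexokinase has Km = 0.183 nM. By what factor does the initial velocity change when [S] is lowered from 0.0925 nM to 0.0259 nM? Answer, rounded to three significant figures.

0.369

Since Vmax cancels, v₂/v₁ = [S]₂(Km+[S]₁) / [S]₁(Km+[S]₂).
= 0.0259×(0.183+0.0925) / (0.0925×(0.183+0.0259)) = 0.007135/0.01932 = 0.369.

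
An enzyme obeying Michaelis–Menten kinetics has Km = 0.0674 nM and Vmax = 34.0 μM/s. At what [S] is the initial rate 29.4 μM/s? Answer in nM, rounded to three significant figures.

0.431 nM

The required fractional saturation is v/Vmax = 29.4/34.0 = 0.8647.
Then [S]/(Km+[S]) = 0.8647 ⇒ [S] = 0.0674 × 0.8647/(1 − 0.8647) = 0.431 nM.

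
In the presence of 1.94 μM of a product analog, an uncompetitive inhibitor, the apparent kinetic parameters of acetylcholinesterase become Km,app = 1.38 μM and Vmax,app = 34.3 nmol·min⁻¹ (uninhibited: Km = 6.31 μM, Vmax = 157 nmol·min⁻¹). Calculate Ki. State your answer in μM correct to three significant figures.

Uncompetitive: Vmax,app = Vmax/α (and Km,app = Km/α) with α = 1 + [I]/Ki.
α = Vmax/Vmax,app = 157/34.3 = 4.577.
Since α = 1 + [I]/Ki, [I]/Ki = 4.577 − 1 = 3.577 and Ki = 1.94/3.577 = 0.542 μM.

0.542 μM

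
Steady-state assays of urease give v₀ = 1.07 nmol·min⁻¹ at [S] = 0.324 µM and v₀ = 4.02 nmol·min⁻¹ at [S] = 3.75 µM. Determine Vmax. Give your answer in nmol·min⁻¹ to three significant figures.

From v = Vmax[S]/(Km+[S]), each point gives Vmax = v(Km+[S])/[S].
Equating: 1.07(Km+0.324)/0.324 = 4.02(Km+3.75)/3.75.
3.302·Km + 1.07 = 1.072·Km + 4.02, so (3.302 − 1.072)·Km = 4.02 − 1.07.
Km = 2.950/2.230 = 1.32 µM; then Vmax = 1.07(1.32+0.324)/0.324 = 5.44 nmol·min⁻¹.

5.44 nmol·min⁻¹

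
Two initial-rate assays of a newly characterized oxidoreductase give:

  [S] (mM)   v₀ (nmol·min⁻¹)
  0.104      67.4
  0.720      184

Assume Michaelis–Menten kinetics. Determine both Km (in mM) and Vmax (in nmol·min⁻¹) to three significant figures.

In reciprocal form, 1/v = (Km/Vmax)·(1/[S]) + 1/Vmax. The two points give (1/[S], 1/v) = (9.615, 0.01484) and (1.389, 0.005435).
Slope = (0.01484 − 0.005435)/(9.615 − 1.389) = 0.001143; intercept = 0.01484 − 0.001143×9.615 = 0.003847.
Vmax = 1/intercept = 260 nmol·min⁻¹; Km = slope × Vmax = 0.001143 × 260 = 0.297 mM.

Km = 0.297 mM; Vmax = 260 nmol·min⁻¹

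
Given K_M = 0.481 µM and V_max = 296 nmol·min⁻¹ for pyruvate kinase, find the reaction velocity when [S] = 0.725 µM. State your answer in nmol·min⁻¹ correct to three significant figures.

178 nmol·min⁻¹

v = Vmax·[S]/(Km + [S]) = 296 × 0.725 / (0.481 + 0.725)
  = 214.6 / 1.206 = 178 nmol·min⁻¹.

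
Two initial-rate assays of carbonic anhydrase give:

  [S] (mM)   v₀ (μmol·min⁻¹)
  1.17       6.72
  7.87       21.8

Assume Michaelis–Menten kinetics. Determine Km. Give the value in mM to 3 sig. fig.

From v = Vmax[S]/(Km+[S]), each point gives Vmax = v(Km+[S])/[S].
Equating: 6.72(Km+1.17)/1.17 = 21.8(Km+7.87)/7.87.
5.744·Km + 6.72 = 2.770·Km + 21.8, so (5.744 − 2.770)·Km = 21.8 − 6.72.
Km = 15.08/2.974 = 5.07 mM; then Vmax = 6.72(5.07+1.17)/1.17 = 35.8 μmol·min⁻¹.

5.07 mM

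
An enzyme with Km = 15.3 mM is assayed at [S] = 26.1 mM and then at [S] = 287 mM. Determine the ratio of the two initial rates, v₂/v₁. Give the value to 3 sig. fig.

1.51

The fractional saturations are [S]/(Km+[S]) = 26.1/41.40 = 0.6304 and 287/302.3 = 0.9494.
v₂/v₁ is just their ratio: 0.9494/0.6304 = 1.51.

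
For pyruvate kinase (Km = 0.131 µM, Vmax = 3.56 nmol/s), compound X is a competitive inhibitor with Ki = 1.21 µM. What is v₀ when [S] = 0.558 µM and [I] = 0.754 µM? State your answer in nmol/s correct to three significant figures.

With α = 1 + [I]/Ki = 1 + 0.754/1.21 = 1.623, the competitive rate law is v = Vmax[S] / (αKm + [S]).
v = 3.56×0.558 / (1.623×0.131 + 0.558) = 1.986/0.7706 = 2.58 nmol/s.

2.58 nmol/s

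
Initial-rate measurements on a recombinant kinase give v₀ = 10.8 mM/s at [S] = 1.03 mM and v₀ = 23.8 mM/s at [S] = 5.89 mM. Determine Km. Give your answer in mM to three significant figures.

In reciprocal form, 1/v = (Km/Vmax)·(1/[S]) + 1/Vmax. The two points give (1/[S], 1/v) = (0.9709, 0.09259) and (0.1698, 0.04202).
Slope = (0.09259 − 0.04202)/(0.9709 − 0.1698) = 0.06313; intercept = 0.09259 − 0.06313×0.9709 = 0.03130.
Vmax = 1/intercept = 32.0 mM/s; Km = slope × Vmax = 0.06313 × 32.0 = 2.02 mM.

2.02 mM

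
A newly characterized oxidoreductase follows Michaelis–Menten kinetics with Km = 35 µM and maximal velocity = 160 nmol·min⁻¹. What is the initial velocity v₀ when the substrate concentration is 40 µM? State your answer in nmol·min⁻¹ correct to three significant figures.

85.3 nmol·min⁻¹

[S]/(Km+[S]) = 40/75.00 = 0.5333, the fractional saturation.
v = 0.5333 × Vmax = 0.5333 × 160 = 85.3 nmol·min⁻¹.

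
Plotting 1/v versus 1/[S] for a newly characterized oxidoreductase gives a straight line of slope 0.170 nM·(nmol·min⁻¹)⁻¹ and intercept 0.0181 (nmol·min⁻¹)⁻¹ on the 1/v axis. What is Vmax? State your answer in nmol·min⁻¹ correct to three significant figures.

55.2 nmol·min⁻¹

The y-intercept of a Lineweaver–Burk plot equals 1/Vmax, so Vmax = 1/0.0181 = 55.2 nmol·min⁻¹.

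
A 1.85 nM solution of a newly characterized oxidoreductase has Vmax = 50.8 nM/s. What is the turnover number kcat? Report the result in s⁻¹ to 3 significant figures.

27.5 s⁻¹

kcat = Vmax/[E]total = 50.8 nM/s / 1.85 nM = 27.5 s⁻¹.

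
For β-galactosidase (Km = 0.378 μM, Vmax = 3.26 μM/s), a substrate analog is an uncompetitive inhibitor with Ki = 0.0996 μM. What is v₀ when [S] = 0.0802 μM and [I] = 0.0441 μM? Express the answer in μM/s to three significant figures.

With α = 1 + [I]/Ki = 1 + 0.0441/0.0996 = 1.443, the uncompetitive rate law is v = (Vmax/α)·[S] / (Km/α + [S]).
v = (3.26/1.443)×0.0802 / (0.378/1.443 + 0.0802) = 0.1812/0.3422 = 0.530 μM/s.

0.530 μM/s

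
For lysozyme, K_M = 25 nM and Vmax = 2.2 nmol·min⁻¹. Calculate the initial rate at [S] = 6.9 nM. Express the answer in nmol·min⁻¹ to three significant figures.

v = Vmax·[S]/(Km + [S]) = 2.2 × 6.9 / (25 + 6.9)
  = 15.18 / 31.90 = 0.476 nmol·min⁻¹.

0.476 nmol·min⁻¹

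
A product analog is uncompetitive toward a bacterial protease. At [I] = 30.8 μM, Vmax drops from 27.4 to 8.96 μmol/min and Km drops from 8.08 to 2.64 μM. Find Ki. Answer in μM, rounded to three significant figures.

15.0 μM

Uncompetitive: Vmax,app = Vmax/α (and Km,app = Km/α) with α = 1 + [I]/Ki.
α = Vmax/Vmax,app = 27.4/8.96 = 3.058.
Since α = 1 + [I]/Ki, [I]/Ki = 3.058 − 1 = 2.058 and Ki = 30.8/2.058 = 15.0 μM.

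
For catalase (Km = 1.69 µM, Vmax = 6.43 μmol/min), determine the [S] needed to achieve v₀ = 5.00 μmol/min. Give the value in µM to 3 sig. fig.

5.91 µM

Rearranging v = Vmax[S]/(Km+[S]) gives [S] = Km·v/(Vmax − v).
[S] = 1.69 × 5.00 / (6.43 − 5.00) = 8.450/1.430 = 5.91 µM.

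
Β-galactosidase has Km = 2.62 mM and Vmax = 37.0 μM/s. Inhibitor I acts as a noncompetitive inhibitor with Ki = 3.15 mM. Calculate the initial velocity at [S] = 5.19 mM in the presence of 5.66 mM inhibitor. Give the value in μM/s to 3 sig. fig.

α = 1 + [I]/Ki = 1 + 5.66/3.15 = 2.797.
For a noncompetitive inhibitor, Vmax is reduced to Vmax/α while Km is unchanged: Km,app = 2.62 mM, Vmax,app = 13.2 μM/s.
v = Vmax,app·[S]/(Km,app + [S]) = 13.2 × 5.19/(2.62 + 5.19) = 8.79 μM/s.

8.79 μM/s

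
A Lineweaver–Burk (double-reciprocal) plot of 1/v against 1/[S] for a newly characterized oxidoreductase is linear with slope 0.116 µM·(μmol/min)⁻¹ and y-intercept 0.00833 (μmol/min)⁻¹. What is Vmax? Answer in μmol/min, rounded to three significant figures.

120 μmol/min

The y-intercept of a Lineweaver–Burk plot equals 1/Vmax, so Vmax = 1/0.00833 = 120 μmol/min.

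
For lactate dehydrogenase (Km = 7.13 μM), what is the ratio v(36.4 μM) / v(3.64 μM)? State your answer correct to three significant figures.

2.47

Since Vmax cancels, v₂/v₁ = [S]₂(Km+[S]₁) / [S]₁(Km+[S]₂).
= 36.4×(7.13+3.64) / (3.64×(7.13+36.4)) = 392.0/158.4 = 2.47.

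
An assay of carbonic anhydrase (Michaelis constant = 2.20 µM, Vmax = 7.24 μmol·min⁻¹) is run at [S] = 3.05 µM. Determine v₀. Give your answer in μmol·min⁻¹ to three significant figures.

4.21 μmol·min⁻¹

v = Vmax·[S]/(Km + [S]) = 7.24 × 3.05 / (2.20 + 3.05)
  = 22.08 / 5.250 = 4.21 μmol·min⁻¹.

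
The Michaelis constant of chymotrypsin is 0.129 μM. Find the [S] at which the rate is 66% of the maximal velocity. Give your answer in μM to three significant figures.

0.250 μM

v/Vmax = [S]/(Km+[S]) = 0.66, so [S] = Km·0.66/(1 − 0.66) = 0.129 × 1.941.
[S] = 0.250 μM.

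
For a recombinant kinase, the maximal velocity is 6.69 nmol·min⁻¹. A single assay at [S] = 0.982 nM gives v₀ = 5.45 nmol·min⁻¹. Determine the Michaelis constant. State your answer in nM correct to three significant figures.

v/Vmax = 5.45/6.69 = 0.8146 = [S]/(Km+[S]).
So Km + [S] = [S]/0.8146 = 1.205 nM, giving Km = 1.205 − 0.982 = 0.223 nM.

0.223 nM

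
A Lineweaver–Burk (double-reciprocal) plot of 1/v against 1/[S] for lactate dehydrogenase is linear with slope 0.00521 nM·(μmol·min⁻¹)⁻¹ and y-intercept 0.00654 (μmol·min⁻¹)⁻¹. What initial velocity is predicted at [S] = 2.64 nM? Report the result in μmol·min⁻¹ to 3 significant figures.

117 μmol·min⁻¹

The y-intercept is 1/Vmax, so Vmax = 1/0.00654 = 153 μmol·min⁻¹.
The slope is Km/Vmax, so Km = 0.00521 × 153 = 0.797 nM.
Then v = 153 × 2.64/(0.797 + 2.64) = 117 μmol·min⁻¹.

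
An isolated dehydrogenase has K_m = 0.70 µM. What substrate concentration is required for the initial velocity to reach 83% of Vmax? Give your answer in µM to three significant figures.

3.42 µM

v/Vmax = [S]/(Km+[S]) = 0.83, so [S] = Km·0.83/(1 − 0.83) = 0.70 × 4.882.
[S] = 3.42 µM.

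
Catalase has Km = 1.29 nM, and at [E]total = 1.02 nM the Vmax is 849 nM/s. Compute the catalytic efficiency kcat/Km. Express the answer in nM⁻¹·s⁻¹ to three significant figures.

645 nM⁻¹·s⁻¹

kcat = Vmax/[E]total = 849/1.02 = 832 s⁻¹.
kcat/Km = 832/1.29 = 645 nM⁻¹·s⁻¹.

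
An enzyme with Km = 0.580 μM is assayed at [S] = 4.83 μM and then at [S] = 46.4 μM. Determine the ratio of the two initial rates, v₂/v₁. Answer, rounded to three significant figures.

1.11

The fractional saturations are [S]/(Km+[S]) = 4.83/5.410 = 0.8928 and 46.4/46.98 = 0.9877.
v₂/v₁ is just their ratio: 0.9877/0.8928 = 1.11.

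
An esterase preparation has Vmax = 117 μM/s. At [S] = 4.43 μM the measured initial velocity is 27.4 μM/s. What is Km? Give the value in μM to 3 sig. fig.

v/Vmax = 27.4/117 = 0.2342 = [S]/(Km+[S]).
So Km + [S] = [S]/0.2342 = 18.92 μM, giving Km = 18.92 − 4.43 = 14.5 μM.

14.5 μM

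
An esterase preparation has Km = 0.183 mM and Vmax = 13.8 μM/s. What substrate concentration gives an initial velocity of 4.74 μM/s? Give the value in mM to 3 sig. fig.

0.0957 mM

Rearranging v = Vmax[S]/(Km+[S]) gives [S] = Km·v/(Vmax − v).
[S] = 0.183 × 4.74 / (13.8 − 4.74) = 0.8674/9.060 = 0.0957 mM.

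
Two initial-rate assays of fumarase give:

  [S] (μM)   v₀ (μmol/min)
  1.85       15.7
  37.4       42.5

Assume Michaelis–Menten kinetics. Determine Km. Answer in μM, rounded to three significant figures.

From v = Vmax[S]/(Km+[S]), each point gives Vmax = v(Km+[S])/[S].
Equating: 15.7(Km+1.85)/1.85 = 42.5(Km+37.4)/37.4.
8.486·Km + 15.7 = 1.136·Km + 42.5, so (8.486 − 1.136)·Km = 42.5 − 15.7.
Km = 26.80/7.350 = 3.65 μM; then Vmax = 15.7(3.65+1.85)/1.85 = 46.6 μmol/min.

3.65 μM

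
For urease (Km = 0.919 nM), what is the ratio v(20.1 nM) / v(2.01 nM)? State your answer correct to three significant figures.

Since Vmax cancels, v₂/v₁ = [S]₂(Km+[S]₁) / [S]₁(Km+[S]₂).
= 20.1×(0.919+2.01) / (2.01×(0.919+20.1)) = 58.87/42.25 = 1.39.

1.39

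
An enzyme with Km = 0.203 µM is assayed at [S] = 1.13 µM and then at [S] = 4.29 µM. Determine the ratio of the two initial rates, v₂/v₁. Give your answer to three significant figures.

Since Vmax cancels, v₂/v₁ = [S]₂(Km+[S]₁) / [S]₁(Km+[S]₂).
= 4.29×(0.203+1.13) / (1.13×(0.203+4.29)) = 5.719/5.077 = 1.13.

1.13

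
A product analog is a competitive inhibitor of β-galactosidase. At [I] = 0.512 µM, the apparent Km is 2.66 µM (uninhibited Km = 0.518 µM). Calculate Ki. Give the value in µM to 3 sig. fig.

0.124 µM

Competitive: Km,app = α·Km with α = 1 + [I]/Ki.
α = Km,app/Km = 2.66/0.518 = 5.135.
Since α = 1 + [I]/Ki, [I]/Ki = 5.135 − 1 = 4.135 and Ki = 0.512/4.135 = 0.124 µM.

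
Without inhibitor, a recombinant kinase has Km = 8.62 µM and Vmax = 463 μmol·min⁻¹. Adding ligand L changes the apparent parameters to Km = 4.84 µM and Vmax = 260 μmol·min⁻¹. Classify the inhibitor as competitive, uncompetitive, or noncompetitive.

uncompetitive

Both Km and Vmax decrease by the same factor (~1.78-fold) — characteristic of uncompetitive inhibition.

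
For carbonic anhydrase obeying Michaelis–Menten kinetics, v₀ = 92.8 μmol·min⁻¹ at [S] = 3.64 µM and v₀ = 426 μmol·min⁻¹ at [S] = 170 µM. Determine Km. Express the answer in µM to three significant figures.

14.5 µM

From v = Vmax[S]/(Km+[S]), each point gives Vmax = v(Km+[S])/[S].
Equating: 92.8(Km+3.64)/3.64 = 426(Km+170)/170.
25.49·Km + 92.8 = 2.506·Km + 426, so (25.49 − 2.506)·Km = 426 − 92.8.
Km = 333.2/22.99 = 14.5 µM; then Vmax = 92.8(14.5+3.64)/3.64 = 462 μmol·min⁻¹.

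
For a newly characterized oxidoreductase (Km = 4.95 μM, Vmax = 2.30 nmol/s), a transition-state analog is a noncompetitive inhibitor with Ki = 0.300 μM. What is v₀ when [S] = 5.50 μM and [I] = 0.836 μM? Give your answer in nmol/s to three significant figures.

With α = 1 + [I]/Ki = 1 + 0.836/0.300 = 3.787, the noncompetitive rate law is v = (Vmax/α)·[S] / (Km + [S]).
v = (2.30/3.787)×5.50 / (4.95 + 5.50) = 3.341/10.45 = 0.320 nmol/s.

0.320 nmol/s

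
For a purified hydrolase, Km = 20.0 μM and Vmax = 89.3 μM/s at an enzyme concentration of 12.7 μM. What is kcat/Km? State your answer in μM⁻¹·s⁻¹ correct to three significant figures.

0.352 μM⁻¹·s⁻¹

kcat = Vmax/[E]total = 89.3/12.7 = 7.03 s⁻¹.
kcat/Km = 7.03/20.0 = 0.352 μM⁻¹·s⁻¹.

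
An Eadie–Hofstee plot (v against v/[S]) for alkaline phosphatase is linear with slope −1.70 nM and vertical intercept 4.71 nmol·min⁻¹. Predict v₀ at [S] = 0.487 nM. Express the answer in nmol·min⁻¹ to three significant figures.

1.05 nmol·min⁻¹

In the Eadie–Hofstee form v = Vmax − Km·(v/[S]), the slope is −Km and the intercept is Vmax, so Km = 1.70 nM and Vmax = 4.71 nmol·min⁻¹.
v = 4.71 × 0.487/(1.70 + 0.487) = 1.05 nmol·min⁻¹.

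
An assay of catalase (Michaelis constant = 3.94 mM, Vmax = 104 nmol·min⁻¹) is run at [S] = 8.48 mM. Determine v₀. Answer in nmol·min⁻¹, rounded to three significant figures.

71.0 nmol·min⁻¹

[S]/(Km+[S]) = 8.48/12.42 = 0.6828, the fractional saturation.
v = 0.6828 × Vmax = 0.6828 × 104 = 71.0 nmol·min⁻¹.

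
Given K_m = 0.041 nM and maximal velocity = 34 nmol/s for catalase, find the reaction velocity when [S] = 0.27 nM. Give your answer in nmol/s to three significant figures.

29.5 nmol/s

v = Vmax·[S]/(Km + [S]) = 34 × 0.27 / (0.041 + 0.27)
  = 9.180 / 0.3110 = 29.5 nmol/s.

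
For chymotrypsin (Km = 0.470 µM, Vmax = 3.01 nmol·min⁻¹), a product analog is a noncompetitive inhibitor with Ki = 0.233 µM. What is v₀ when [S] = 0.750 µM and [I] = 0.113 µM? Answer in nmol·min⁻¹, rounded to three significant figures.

1.25 nmol·min⁻¹

With α = 1 + [I]/Ki = 1 + 0.113/0.233 = 1.485, the noncompetitive rate law is v = (Vmax/α)·[S] / (Km + [S]).
v = (3.01/1.485)×0.750 / (0.470 + 0.750) = 1.520/1.220 = 1.25 nmol·min⁻¹.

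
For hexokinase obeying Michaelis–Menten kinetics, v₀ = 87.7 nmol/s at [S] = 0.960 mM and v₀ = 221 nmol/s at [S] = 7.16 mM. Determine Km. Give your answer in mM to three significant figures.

From v = Vmax[S]/(Km+[S]), each point gives Vmax = v(Km+[S])/[S].
Equating: 87.7(Km+0.960)/0.960 = 221(Km+7.16)/7.16.
91.35·Km + 87.7 = 30.87·Km + 221, so (91.35 − 30.87)·Km = 221 − 87.7.
Km = 133.3/60.49 = 2.20 mM; then Vmax = 87.7(2.20+0.960)/0.960 = 289 nmol/s.

2.20 mM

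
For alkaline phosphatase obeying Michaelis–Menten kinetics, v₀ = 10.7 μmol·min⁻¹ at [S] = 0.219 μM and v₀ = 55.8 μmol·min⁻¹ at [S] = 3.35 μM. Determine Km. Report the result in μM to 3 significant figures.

In reciprocal form, 1/v = (Km/Vmax)·(1/[S]) + 1/Vmax. The two points give (1/[S], 1/v) = (4.566, 0.09346) and (0.2985, 0.01792).
Slope = (0.09346 − 0.01792)/(4.566 − 0.2985) = 0.01770; intercept = 0.09346 − 0.01770×4.566 = 0.01264.
Vmax = 1/intercept = 79.1 μmol·min⁻¹; Km = slope × Vmax = 0.01770 × 79.1 = 1.40 μM.

1.40 μM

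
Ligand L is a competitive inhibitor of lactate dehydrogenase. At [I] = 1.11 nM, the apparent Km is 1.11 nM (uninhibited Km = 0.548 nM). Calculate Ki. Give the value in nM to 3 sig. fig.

1.08 nM

Competitive: Km,app = α·Km with α = 1 + [I]/Ki.
α = Km,app/Km = 1.11/0.548 = 2.026.
Ki = [I]/(α − 1) = 1.11/1.026 = 1.08 nM.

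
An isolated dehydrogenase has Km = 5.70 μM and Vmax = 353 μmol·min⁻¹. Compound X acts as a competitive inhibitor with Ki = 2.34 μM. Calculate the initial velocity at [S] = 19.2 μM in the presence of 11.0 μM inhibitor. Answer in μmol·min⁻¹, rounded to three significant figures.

α = 1 + [I]/Ki = 1 + 11.0/2.34 = 5.701.
For a competitive inhibitor, Vmax is unchanged and the apparent Km becomes α·Km: Km,app = 32.5 μM, Vmax,app = 353 μmol·min⁻¹.
v = Vmax,app·[S]/(Km,app + [S]) = 353 × 19.2/(32.5 + 19.2) = 131 μmol·min⁻¹.

131 μmol·min⁻¹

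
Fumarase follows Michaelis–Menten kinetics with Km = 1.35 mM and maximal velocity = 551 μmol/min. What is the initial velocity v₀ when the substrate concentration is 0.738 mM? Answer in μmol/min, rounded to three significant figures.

[S]/(Km+[S]) = 0.738/2.088 = 0.3534, the fractional saturation.
v = 0.3534 × Vmax = 0.3534 × 551 = 195 μmol/min.

195 μmol/min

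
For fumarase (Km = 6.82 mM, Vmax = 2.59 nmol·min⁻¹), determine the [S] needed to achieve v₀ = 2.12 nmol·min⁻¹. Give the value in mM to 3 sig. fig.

30.8 mM

The required fractional saturation is v/Vmax = 2.12/2.59 = 0.8185.
Then [S]/(Km+[S]) = 0.8185 ⇒ [S] = 6.82 × 0.8185/(1 − 0.8185) = 30.8 mM.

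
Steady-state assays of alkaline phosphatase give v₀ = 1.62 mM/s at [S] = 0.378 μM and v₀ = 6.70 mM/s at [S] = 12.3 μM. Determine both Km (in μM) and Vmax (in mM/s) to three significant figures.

Km = 1.36 μM; Vmax = 7.44 mM/s

In reciprocal form, 1/v = (Km/Vmax)·(1/[S]) + 1/Vmax. The two points give (1/[S], 1/v) = (2.646, 0.6173) and (0.08130, 0.1493).
Slope = (0.6173 − 0.1493)/(2.646 − 0.08130) = 0.1825; intercept = 0.6173 − 0.1825×2.646 = 0.1344.
Vmax = 1/intercept = 7.44 mM/s; Km = slope × Vmax = 0.1825 × 7.44 = 1.36 μM.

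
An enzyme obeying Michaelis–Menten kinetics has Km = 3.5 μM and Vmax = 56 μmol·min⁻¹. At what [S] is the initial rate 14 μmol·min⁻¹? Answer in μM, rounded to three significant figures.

The required fractional saturation is v/Vmax = 14/56 = 0.2500.
Then [S]/(Km+[S]) = 0.2500 ⇒ [S] = 3.5 × 0.2500/(1 − 0.2500) = 1.17 μM.

1.17 μM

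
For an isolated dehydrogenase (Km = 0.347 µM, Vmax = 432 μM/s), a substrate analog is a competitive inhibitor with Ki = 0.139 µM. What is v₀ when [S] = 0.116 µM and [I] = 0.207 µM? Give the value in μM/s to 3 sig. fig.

With α = 1 + [I]/Ki = 1 + 0.207/0.139 = 2.489, the competitive rate law is v = Vmax[S] / (αKm + [S]).
v = 432×0.116 / (2.489×0.347 + 0.116) = 50.11/0.9798 = 51.1 μM/s.

51.1 μM/s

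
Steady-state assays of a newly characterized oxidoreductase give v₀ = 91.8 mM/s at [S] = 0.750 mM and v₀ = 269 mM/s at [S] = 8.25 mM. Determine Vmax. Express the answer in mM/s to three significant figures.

333 mM/s

In reciprocal form, 1/v = (Km/Vmax)·(1/[S]) + 1/Vmax. The two points give (1/[S], 1/v) = (1.333, 0.01089) and (0.1212, 0.003717).
Slope = (0.01089 − 0.003717)/(1.333 − 0.1212) = 0.005920; intercept = 0.01089 − 0.005920×1.333 = 0.003000.
Vmax = 1/intercept = 333 mM/s; Km = slope × Vmax = 0.005920 × 333 = 1.97 mM.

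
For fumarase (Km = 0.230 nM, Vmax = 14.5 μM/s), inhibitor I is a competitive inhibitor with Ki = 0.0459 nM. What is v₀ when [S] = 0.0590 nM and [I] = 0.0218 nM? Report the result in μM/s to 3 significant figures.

With α = 1 + [I]/Ki = 1 + 0.0218/0.0459 = 1.475, the competitive rate law is v = Vmax[S] / (αKm + [S]).
v = 14.5×0.0590 / (1.475×0.230 + 0.0590) = 0.8555/0.3982 = 2.15 μM/s.

2.15 μM/s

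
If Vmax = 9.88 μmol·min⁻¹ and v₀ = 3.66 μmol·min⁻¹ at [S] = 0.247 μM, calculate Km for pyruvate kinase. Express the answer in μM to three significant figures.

0.420 μM

From v = Vmax[S]/(Km+[S]), Km = [S](Vmax − v)/v.
Km = 0.247 × (9.88 − 3.66) / 3.66 = 1.536/3.66 = 0.420 μM.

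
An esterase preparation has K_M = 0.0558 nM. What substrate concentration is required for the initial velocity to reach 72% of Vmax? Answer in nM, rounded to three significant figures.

v/Vmax = [S]/(Km+[S]) = 0.72, so [S] = Km·0.72/(1 − 0.72) = 0.0558 × 2.571.
[S] = 0.143 nM.

0.143 nM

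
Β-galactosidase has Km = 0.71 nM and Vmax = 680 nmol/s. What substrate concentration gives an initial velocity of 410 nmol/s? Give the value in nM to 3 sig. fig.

Rearranging v = Vmax[S]/(Km+[S]) gives [S] = Km·v/(Vmax − v).
[S] = 0.71 × 410 / (680 − 410) = 291.1/270.0 = 1.08 nM.

1.08 nM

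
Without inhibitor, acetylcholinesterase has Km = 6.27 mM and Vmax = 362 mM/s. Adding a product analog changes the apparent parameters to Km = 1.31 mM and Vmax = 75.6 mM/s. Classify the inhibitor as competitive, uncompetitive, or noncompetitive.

Both Km and Vmax decrease by the same factor (~4.79-fold) — characteristic of uncompetitive inhibition.

uncompetitive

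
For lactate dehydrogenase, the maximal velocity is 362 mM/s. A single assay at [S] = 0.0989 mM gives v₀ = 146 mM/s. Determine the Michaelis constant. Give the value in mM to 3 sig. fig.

0.146 mM

v/Vmax = 146/362 = 0.4033 = [S]/(Km+[S]).
So Km + [S] = [S]/0.4033 = 0.2452 mM, giving Km = 0.2452 − 0.0989 = 0.146 mM.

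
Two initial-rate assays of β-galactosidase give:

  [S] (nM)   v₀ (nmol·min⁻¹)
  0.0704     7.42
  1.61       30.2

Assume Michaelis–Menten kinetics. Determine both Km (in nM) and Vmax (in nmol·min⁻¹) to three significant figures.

From v = Vmax[S]/(Km+[S]), each point gives Vmax = v(Km+[S])/[S].
Equating: 7.42(Km+0.0704)/0.0704 = 30.2(Km+1.61)/1.61.
105.4·Km + 7.42 = 18.76·Km + 30.2, so (105.4 − 18.76)·Km = 30.2 − 7.42.
Km = 22.78/86.64 = 0.263 nM; then Vmax = 7.42(0.263+0.0704)/0.0704 = 35.1 nmol·min⁻¹.

Km = 0.263 nM; Vmax = 35.1 nmol·min⁻¹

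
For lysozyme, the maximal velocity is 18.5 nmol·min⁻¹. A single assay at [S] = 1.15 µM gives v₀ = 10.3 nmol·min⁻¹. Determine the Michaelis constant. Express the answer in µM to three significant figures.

From v = Vmax[S]/(Km+[S]), Km = [S](Vmax − v)/v.
Km = 1.15 × (18.5 − 10.3) / 10.3 = 9.430/10.3 = 0.916 µM.

0.916 µM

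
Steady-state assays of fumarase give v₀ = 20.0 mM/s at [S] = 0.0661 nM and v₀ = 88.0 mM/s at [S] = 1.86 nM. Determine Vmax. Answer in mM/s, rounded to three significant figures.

In reciprocal form, 1/v = (Km/Vmax)·(1/[S]) + 1/Vmax. The two points give (1/[S], 1/v) = (15.13, 0.05000) and (0.5376, 0.01136).
Slope = (0.05000 − 0.01136)/(15.13 − 0.5376) = 0.002648; intercept = 0.05000 − 0.002648×15.13 = 0.009940.
Vmax = 1/intercept = 101 mM/s; Km = slope × Vmax = 0.002648 × 101 = 0.266 nM.

101 mM/s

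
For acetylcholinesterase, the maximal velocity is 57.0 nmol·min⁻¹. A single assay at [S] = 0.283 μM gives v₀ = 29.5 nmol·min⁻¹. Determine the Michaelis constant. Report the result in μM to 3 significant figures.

0.264 μM

From v = Vmax[S]/(Km+[S]), Km = [S](Vmax − v)/v.
Km = 0.283 × (57.0 − 29.5) / 29.5 = 7.782/29.5 = 0.264 μM.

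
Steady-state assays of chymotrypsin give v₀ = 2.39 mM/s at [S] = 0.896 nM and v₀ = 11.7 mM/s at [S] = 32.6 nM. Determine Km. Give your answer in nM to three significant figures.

From v = Vmax[S]/(Km+[S]), each point gives Vmax = v(Km+[S])/[S].
Equating: 2.39(Km+0.896)/0.896 = 11.7(Km+32.6)/32.6.
2.667·Km + 2.39 = 0.3589·Km + 11.7, so (2.667 − 0.3589)·Km = 11.7 − 2.39.
Km = 9.310/2.309 = 4.03 nM; then Vmax = 2.39(4.03+0.896)/0.896 = 13.1 mM/s.

4.03 nM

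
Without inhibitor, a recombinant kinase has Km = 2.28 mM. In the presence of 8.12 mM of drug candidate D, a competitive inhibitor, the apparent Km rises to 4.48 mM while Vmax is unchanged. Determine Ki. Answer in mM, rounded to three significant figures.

8.42 mM

Competitive: Km,app = α·Km with α = 1 + [I]/Ki.
α = Km,app/Km = 4.48/2.28 = 1.965.
Ki = [I]/(α − 1) = 8.12/0.9649 = 8.42 mM.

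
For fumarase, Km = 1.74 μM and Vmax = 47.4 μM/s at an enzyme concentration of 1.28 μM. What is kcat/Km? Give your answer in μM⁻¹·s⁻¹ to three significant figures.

21.3 μM⁻¹·s⁻¹

kcat = Vmax/[E]total = 47.4/1.28 = 37.0 s⁻¹.
kcat/Km = 37.0/1.74 = 21.3 μM⁻¹·s⁻¹.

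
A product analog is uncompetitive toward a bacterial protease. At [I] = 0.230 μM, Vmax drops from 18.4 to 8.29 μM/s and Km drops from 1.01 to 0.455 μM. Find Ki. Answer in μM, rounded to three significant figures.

0.189 μM

Uncompetitive: Vmax,app = Vmax/α (and Km,app = Km/α) with α = 1 + [I]/Ki.
α = Vmax/Vmax,app = 18.4/8.29 = 2.220.
Since α = 1 + [I]/Ki, [I]/Ki = 2.220 − 1 = 1.220 and Ki = 0.230/1.220 = 0.189 μM.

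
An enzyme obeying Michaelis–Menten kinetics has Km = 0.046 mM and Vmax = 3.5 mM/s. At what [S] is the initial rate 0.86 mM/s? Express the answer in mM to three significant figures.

0.0150 mM

Rearranging v = Vmax[S]/(Km+[S]) gives [S] = Km·v/(Vmax − v).
[S] = 0.046 × 0.86 / (3.5 − 0.86) = 0.03956/2.640 = 0.0150 mM.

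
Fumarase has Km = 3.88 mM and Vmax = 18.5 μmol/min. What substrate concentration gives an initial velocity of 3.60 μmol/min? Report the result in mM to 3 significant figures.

The required fractional saturation is v/Vmax = 3.60/18.5 = 0.1946.
Then [S]/(Km+[S]) = 0.1946 ⇒ [S] = 3.88 × 0.1946/(1 − 0.1946) = 0.937 mM.

0.937 mM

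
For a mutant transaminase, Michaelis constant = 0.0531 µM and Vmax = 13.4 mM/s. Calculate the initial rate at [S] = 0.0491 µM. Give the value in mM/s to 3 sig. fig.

v = Vmax·[S]/(Km + [S]) = 13.4 × 0.0491 / (0.0531 + 0.0491)
  = 0.6579 / 0.1022 = 6.44 mM/s.

6.44 mM/s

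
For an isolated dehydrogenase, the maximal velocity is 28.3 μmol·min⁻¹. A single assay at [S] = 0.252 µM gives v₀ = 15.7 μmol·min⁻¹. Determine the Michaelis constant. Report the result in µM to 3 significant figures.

From v = Vmax[S]/(Km+[S]), Km = [S](Vmax − v)/v.
Km = 0.252 × (28.3 − 15.7) / 15.7 = 3.175/15.7 = 0.202 µM.

0.202 µM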